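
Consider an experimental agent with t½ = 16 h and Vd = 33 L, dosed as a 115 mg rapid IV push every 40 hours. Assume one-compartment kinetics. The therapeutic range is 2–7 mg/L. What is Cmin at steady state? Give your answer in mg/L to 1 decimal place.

Over one 40-h interval, 40/16 ≈ 2.5 half-lives elapse, leaving f ≈ 0.1768 of each dose.
Accumulation ratio R = 1/(1 − f) ≈ 1/0.8232 ≈ 1.2148.
Each bolus raises the concentration by D/Vd = 115/33 ≈ 3.485 mg/L.
Steady-state peak Cmax,ss = C₀·R ≈ 3.485 × 1.2148 ≈ 4.234 mg/L.
Steady-state trough Cmin,ss = Cmax,ss·f ≈ 4.234 × 0.1768 ≈ 0.749 mg/L.
Trough 0.7 mg/L vs MEC 2 mg/L: subtherapeutic.

0.7 mg/L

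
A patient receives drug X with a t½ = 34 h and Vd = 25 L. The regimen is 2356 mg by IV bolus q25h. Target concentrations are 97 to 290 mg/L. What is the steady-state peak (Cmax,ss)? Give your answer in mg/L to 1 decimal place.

236.0 mg/L

k = ln2/t½ = ln2/34 ≈ 0.020387 h⁻¹; fraction remaining f = e^(−kτ) = e^(−0.020387×25) ≈ 0.6007.
At steady state, accumulation factor R = 1/(1 − e^(−kτ)) ≈ 2.5044.
Single-dose peak C₀ = D/Vd = 2356/25 ≈ 94.240 mg/L.
Steady-state peak Cmax,ss = C₀·R ≈ 94.240 × 2.5044 ≈ 236.015 mg/L.
Peak 236.0 mg/L vs MTC 290 mg/L: below toxic threshold.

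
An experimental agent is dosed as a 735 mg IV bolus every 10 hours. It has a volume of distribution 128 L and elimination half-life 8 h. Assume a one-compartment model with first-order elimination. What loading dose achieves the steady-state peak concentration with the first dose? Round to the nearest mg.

f = (1/2)^(10/8) ≈ 0.420448; accumulation ratio R = 1/(1−f) ≈ 1.72547.
Loading dose to hit Cmax,ss on first dose: D_load = D_maint·R ≈ 735 × 1.72547 ≈ 1268.22 mg.

1268 mg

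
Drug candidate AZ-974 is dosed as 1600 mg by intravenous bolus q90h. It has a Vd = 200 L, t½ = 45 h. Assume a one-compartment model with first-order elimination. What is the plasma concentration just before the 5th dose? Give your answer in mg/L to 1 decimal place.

f = (1/2)^(τ/t½) = (1/2)^(90/45) ≈ 0.2500.
C₀ = D/Vd = 1600/200 ≈ 8.000 mg/L.
Before the 5th dose, 4 doses have been given. Superposition: Cmin = C₀·(f + f² + … + f^4).
≈ 8.000 × (0.2500 + 0.0625 + 0.0156 + 0.0039) ≈ 8.000 × 0.3320 ≈ 2.656 mg/L.

2.7 mg/L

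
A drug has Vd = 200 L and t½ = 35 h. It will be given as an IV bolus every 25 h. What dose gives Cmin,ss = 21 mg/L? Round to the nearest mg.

2691 mg

τ/t½ = 25/35 ≈ 0.71429, so f = (1/2)^(25/35) ≈ 0.609507.
Cmin,ss = (D/Vd)·f/(1−f), so D = Cmin,ss·Vd·(1−f)/f.
D = 21 × 200 × (1−f)/f ≈ 21 × 200 × 0.64067 ≈ 2690.81 mg.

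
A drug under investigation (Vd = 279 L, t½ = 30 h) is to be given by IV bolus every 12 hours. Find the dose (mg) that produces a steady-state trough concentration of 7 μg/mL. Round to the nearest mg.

624 mg

τ/t½ = 12/30 ≈ 0.4, so f = (1/2)^(12/30) ≈ 0.757858.
Cmin,ss = (D/Vd)·f/(1−f), so D = Cmin,ss·Vd·(1−f)/f.
D = 7 × 279 × (1−f)/f ≈ 7 × 279 × 0.31951 ≈ 624.00 mg.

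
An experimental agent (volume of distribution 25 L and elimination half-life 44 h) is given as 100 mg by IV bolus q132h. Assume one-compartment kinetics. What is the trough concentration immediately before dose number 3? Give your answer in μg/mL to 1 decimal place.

f = (1/2)^(τ/t½) = (1/2)^(132/44) ≈ 0.1250.
C₀ = D/Vd = 100/25 ≈ 4.000 μg/mL.
Before the 3rd dose, 2 doses have been given. Superposition: Cmin = C₀·(f + f²).
≈ 4.000 × (0.1250 + 0.0156) ≈ 4.000 × 0.1406 ≈ 0.562 μg/mL.

0.6 μg/mL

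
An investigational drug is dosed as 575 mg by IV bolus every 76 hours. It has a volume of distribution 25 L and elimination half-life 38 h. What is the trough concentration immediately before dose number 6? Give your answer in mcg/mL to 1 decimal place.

7.7 mcg/mL

f = (1/2)^(τ/t½) = (1/2)^(76/38) ≈ 0.2500.
C₀ = D/Vd = 575/25 ≈ 23.000 mcg/mL.
Before the 6th dose, 5 doses have been given. Superposition: Cmin = C₀·(f + f² + … + f^5).
≈ 23.000 × (0.2500 + 0.0625 + 0.0156 + 0.0039 + 0.0010) ≈ 23.000 × 0.3330 ≈ 7.659 mcg/mL.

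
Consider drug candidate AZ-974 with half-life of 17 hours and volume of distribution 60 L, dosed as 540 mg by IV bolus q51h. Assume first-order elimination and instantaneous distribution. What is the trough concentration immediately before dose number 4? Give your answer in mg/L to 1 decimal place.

1.3 mg/L

f = (1/2)^(τ/t½) = (1/2)^(51/17) ≈ 0.1250.
C₀ = D/Vd = 540/60 ≈ 9.000 mg/L.
Before the 4th dose, 3 doses have been given. Superposition: Cmin = C₀·(f + f² + … + f^3).
≈ 9.000 × (0.1250 + 0.0156 + 0.0020) ≈ 9.000 × 0.1426 ≈ 1.283 mg/L.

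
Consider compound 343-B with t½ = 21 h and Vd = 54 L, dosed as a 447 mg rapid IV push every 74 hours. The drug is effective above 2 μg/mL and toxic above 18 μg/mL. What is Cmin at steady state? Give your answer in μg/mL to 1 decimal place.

0.8 μg/mL

τ/t½ = 74/21 ≈ 3.5238, so fraction remaining f = (1/2)^(74/21) ≈ 0.0869.
Single-dose peak C₀ = D/Vd = 447/54 ≈ 8.278 μg/mL.
Steady-state trough Cmin,ss = C₀·f/(1−f) ≈ 8.278 × 0.0869/0.9131 ≈ 0.788 μg/mL.
Trough 0.8 μg/mL vs MEC 2 μg/mL: subtherapeutic.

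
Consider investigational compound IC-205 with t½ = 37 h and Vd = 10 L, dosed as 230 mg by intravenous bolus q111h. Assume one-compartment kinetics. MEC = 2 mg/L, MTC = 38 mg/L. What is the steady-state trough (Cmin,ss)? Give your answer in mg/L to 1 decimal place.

τ = 111 h = 3 half-lives, so f = (1/2)^3 = 0.125.
Accumulation ratio R = 1/(1 − f) = 1/0.875 = 8/7.
Single-dose peak C₀ = D/Vd = 230/10 = 23 mg/L.
Steady-state peak Cmax,ss = C₀·R = 23 × 8/7 ≈ 26.286 mg/L.
Steady-state trough Cmin,ss = Cmax,ss·f ≈ 26.286 × 0.125 ≈ 3.286 mg/L.
Trough 3.3 mg/L vs MEC 2 mg/L: adequate.

3.3 mg/L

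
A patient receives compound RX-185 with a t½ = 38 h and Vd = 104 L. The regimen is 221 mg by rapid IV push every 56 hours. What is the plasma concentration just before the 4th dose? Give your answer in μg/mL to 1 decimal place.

1.1 μg/mL

f = (1/2)^(τ/t½) = (1/2)^(56/38) ≈ 0.3601.
C₀ = D/Vd = 221/104 ≈ 2.125 μg/mL.
Before the 4th dose, 3 doses have been given. Superposition: Cmin = C₀·(f + f² + … + f^3).
≈ 2.125 × (0.3601 + 0.1297 + 0.0467) ≈ 2.125 × 0.5365 ≈ 1.140 μg/mL.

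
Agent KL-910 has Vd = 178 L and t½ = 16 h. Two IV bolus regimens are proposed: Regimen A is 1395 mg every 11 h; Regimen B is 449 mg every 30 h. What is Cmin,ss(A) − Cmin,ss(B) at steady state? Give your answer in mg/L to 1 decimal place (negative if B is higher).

11.9 mg/L

Regimen A: f = (1/2)^(11/16) ≈ 0.6209; Cmin,ss = (1395/178)·f/(1−f) ≈ 12.836 mg/L.
Regimen B: f = (1/2)^(30/16) ≈ 0.2726; Cmin,ss = (449/178)·f/(1−f) ≈ 0.945 mg/L.
Difference ≈ 12.836 − 0.945 ≈ 11.891 mg/L.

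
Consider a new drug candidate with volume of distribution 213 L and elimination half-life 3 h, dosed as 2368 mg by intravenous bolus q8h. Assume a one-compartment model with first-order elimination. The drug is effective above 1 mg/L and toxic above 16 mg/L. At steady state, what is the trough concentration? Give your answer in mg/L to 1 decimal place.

2.1 mg/L

τ/t½ = 8/3 ≈ 2.6667, so fraction remaining f = (1/2)^(8/3) ≈ 0.1575.
At steady state, accumulation factor R = 1/(1 − e^(−kτ)) ≈ 1.1869.
Each bolus raises the concentration by D/Vd = 2368/213 ≈ 11.117 mg/L.
Steady-state peak Cmax,ss = C₀·R ≈ 11.117 × 1.1869 ≈ 13.195 mg/L.
Steady-state trough Cmin,ss = Cmax,ss·f ≈ 13.195 × 0.1575 ≈ 2.078 mg/L.
Trough 2.1 mg/L vs MEC 1 mg/L: adequate.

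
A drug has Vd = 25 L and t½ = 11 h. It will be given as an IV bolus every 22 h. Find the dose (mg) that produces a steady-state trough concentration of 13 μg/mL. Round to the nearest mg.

τ/t½ = 22/11 ≈ 2, so f = (1/2)^(22/11) ≈ 0.250000.
Cmin,ss = (D/Vd)·f/(1−f), so D = Cmin,ss·Vd·(1−f)/f.
D = 13 × 25 × (1−f)/f ≈ 13 × 25 × 3.00000 ≈ 975.00 mg.

975 mg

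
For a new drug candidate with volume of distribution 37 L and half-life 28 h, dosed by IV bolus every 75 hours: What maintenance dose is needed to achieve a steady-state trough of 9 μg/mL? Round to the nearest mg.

τ/t½ = 75/28 ≈ 2.6786, so f = (1/2)^(75/28) ≈ 0.156196.
Cmin,ss = (D/Vd)·f/(1−f), so D = Cmin,ss·Vd·(1−f)/f.
D = 9 × 37 × (1−f)/f ≈ 9 × 37 × 5.40221 ≈ 1798.94 mg.

1799 mg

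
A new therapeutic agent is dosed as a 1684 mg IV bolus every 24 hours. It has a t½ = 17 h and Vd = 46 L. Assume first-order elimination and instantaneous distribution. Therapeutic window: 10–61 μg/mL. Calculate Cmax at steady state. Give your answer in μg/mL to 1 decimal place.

Over one 24-h interval, 24/17 ≈ 1.4118 half-lives elapse, leaving f ≈ 0.3759 of each dose.
At steady state, accumulation factor R = 1/(1 − e^(−kτ)) ≈ 1.6023.
Each bolus raises the concentration by D/Vd = 1684/46 ≈ 36.609 μg/mL.
Steady-state peak Cmax,ss = C₀·R ≈ 36.609 × 1.6023 ≈ 58.659 μg/mL.
Peak 58.7 μg/mL vs MTC 61 μg/mL: below toxic threshold.

58.7 μg/mL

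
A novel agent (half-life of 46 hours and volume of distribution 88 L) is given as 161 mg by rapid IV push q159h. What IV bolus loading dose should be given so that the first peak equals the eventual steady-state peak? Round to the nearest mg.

177 mg

f = (1/2)^(159/46) ≈ 0.091093; accumulation ratio R = 1/(1−f) ≈ 1.10022.
Loading dose to hit Cmax,ss on first dose: D_load = D_maint·R ≈ 161 × 1.10022 ≈ 177.14 mg.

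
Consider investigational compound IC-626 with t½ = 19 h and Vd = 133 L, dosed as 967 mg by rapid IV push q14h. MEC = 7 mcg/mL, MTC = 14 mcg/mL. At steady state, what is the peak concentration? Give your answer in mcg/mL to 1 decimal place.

18.2 mcg/mL

k = ln2/t½ = ln2/19 ≈ 0.036481 h⁻¹; fraction remaining f = e^(−kτ) = e^(−0.036481×14) ≈ 0.6001.
Accumulation ratio R = 1/(1 − f) ≈ 1/0.3999 ≈ 2.5006.
Each bolus raises the concentration by D/Vd = 967/133 ≈ 7.271 mcg/mL.
Steady-state peak Cmax,ss = C₀·R ≈ 7.271 × 2.5006 ≈ 18.182 mcg/mL.
Peak 18.2 mcg/mL vs MTC 14 mcg/mL: exceeds toxic threshold.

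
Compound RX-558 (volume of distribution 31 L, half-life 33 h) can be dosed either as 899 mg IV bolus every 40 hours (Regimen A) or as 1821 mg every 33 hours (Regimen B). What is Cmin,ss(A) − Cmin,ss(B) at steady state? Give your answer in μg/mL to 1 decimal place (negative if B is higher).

-36.7 μg/mL

Regimen A: f = (1/2)^(40/33) ≈ 0.4316; Cmin,ss = (899/31)·f/(1−f) ≈ 22.020 μg/mL.
Regimen B: f = (1/2)^(33/33) ≈ 0.5000; Cmin,ss = (1821/31)·f/(1−f) ≈ 58.742 μg/mL.
Difference ≈ 22.020 − 58.742 ≈ -36.722 μg/mL.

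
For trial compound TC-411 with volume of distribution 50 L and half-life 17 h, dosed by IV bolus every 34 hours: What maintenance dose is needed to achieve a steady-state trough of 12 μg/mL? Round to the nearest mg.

1800 mg

τ/t½ = 34/17 ≈ 2, so f = (1/2)^(34/17) ≈ 0.250000.
Cmin,ss = (D/Vd)·f/(1−f), so D = Cmin,ss·Vd·(1−f)/f.
D = 12 × 50 × (1−f)/f ≈ 12 × 50 × 3.00000 ≈ 1800.00 mg.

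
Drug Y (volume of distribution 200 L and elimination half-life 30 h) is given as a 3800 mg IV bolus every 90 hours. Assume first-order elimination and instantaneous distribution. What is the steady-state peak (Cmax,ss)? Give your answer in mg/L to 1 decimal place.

τ = 90 h = 3 half-lives, so f = (1/2)^3 = 0.125.
At steady state, R = 1/(1 − 0.125) = 8/7.
Single-dose peak C₀ = D/Vd = 3800/200 = 19 mg/L.
Steady-state peak Cmax,ss = C₀·R = 19 × 8/7 ≈ 21.714 mg/L.

21.7 mg/L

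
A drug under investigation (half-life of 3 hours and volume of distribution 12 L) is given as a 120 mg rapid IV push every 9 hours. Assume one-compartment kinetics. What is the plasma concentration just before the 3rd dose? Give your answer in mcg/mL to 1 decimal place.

1.4 mcg/mL

f = (1/2)^(τ/t½) = (1/2)^(9/3) ≈ 0.1250.
C₀ = D/Vd = 120/12 ≈ 10.000 mcg/mL.
Before the 3rd dose, 2 doses have been given. Superposition: Cmin = C₀·(f + f²).
≈ 10.000 × (0.1250 + 0.0156) ≈ 10.000 × 0.1406 ≈ 1.406 mcg/mL.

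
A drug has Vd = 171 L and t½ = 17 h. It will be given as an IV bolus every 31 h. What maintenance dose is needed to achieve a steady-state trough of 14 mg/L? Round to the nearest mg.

τ/t½ = 31/17 ≈ 1.8235, so f = (1/2)^(31/17) ≈ 0.282529.
Cmin,ss = (D/Vd)·f/(1−f), so D = Cmin,ss·Vd·(1−f)/f.
D = 14 × 171 × (1−f)/f ≈ 14 × 171 × 2.53946 ≈ 6079.47 mg.

6079 mg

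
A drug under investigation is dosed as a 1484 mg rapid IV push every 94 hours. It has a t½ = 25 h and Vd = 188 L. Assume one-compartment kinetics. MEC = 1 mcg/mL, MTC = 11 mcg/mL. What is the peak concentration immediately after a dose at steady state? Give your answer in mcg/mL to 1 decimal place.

8.5 mcg/mL

τ/t½ = 94/25 ≈ 3.76, so fraction remaining f = (1/2)^(94/25) ≈ 0.0738.
Accumulation ratio R = 1/(1 − f) ≈ 1/0.9262 ≈ 1.0797.
Single-dose peak C₀ = D/Vd = 1484/188 ≈ 7.894 mcg/mL.
Steady-state peak Cmax,ss = C₀·R ≈ 7.894 × 1.0797 ≈ 8.523 mcg/mL.
Peak 8.5 mcg/mL vs MTC 11 mcg/mL: below toxic threshold.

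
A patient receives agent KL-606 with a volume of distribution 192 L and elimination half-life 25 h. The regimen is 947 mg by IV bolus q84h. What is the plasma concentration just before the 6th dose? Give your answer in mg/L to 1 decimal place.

0.5 mg/L

f = (1/2)^(τ/t½) = (1/2)^(84/25) ≈ 0.0974.
C₀ = D/Vd = 947/192 ≈ 4.932 mg/L.
Before the 6th dose, 5 doses have been given. Superposition: Cmin = C₀·(f + f² + … + f^5).
≈ 4.932 × (0.0974 + 0.0095 + 0.0009 + 0.0001 + 0.0000) ≈ 4.932 × 0.1079 ≈ 0.532 mg/L.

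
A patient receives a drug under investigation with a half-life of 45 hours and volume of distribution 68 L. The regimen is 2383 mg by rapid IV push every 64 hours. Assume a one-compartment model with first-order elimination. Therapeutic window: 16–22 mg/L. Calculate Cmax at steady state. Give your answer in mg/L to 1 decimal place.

55.9 mg/L

k = ln2/t½ = ln2/45 ≈ 0.015403 h⁻¹; fraction remaining f = e^(−kτ) = e^(−0.015403×64) ≈ 0.3731.
At steady state, accumulation factor R = 1/(1 − e^(−kτ)) ≈ 1.5952.
Single-dose peak C₀ = D/Vd = 2383/68 ≈ 35.044 mg/L.
Steady-state peak Cmax,ss = C₀·R ≈ 35.044 × 1.5952 ≈ 55.902 mg/L.
Peak 55.9 mg/L vs MTC 22 mg/L: exceeds toxic threshold.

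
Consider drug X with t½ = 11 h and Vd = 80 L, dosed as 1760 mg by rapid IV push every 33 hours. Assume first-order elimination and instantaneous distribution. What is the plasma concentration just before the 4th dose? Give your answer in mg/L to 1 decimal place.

f = (1/2)^(τ/t½) = (1/2)^(33/11) ≈ 0.1250.
C₀ = D/Vd = 1760/80 ≈ 22.000 mg/L.
Before the 4th dose, 3 doses have been given. Superposition: Cmin = C₀·(f + f² + … + f^3).
≈ 22.000 × (0.1250 + 0.0156 + 0.0020) ≈ 22.000 × 0.1426 ≈ 3.137 mg/L.

3.1 mg/L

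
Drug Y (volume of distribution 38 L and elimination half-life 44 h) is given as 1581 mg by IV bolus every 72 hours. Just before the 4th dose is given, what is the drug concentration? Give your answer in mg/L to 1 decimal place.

f = (1/2)^(τ/t½) = (1/2)^(72/44) ≈ 0.3217.
C₀ = D/Vd = 1581/38 ≈ 41.605 mg/L.
Before the 4th dose, 3 doses have been given. Superposition: Cmin = C₀·(f + f² + … + f^3).
≈ 41.605 × (0.3217 + 0.1035 + 0.0333) ≈ 41.605 × 0.4585 ≈ 19.076 mg/L.

19.1 mg/L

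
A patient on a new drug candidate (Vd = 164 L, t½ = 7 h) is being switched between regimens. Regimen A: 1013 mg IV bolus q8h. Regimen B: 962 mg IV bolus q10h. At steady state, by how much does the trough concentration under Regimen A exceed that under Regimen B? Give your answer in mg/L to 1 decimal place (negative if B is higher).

Regimen A: f = (1/2)^(8/7) ≈ 0.4529; Cmin,ss = (1013/164)·f/(1−f) ≈ 5.113 mg/L.
Regimen B: f = (1/2)^(10/7) ≈ 0.3715; Cmin,ss = (962/164)·f/(1−f) ≈ 3.467 mg/L.
Difference ≈ 5.113 − 3.467 ≈ 1.646 mg/L.

1.6 mg/L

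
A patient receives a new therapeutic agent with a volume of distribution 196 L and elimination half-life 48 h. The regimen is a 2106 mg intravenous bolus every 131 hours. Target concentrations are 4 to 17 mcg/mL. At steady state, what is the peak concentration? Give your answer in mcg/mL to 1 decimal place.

τ/t½ = 131/48 ≈ 2.7292, so fraction remaining f = (1/2)^(131/48) ≈ 0.1508.
Accumulation ratio R = 1/(1 − f) ≈ 1/0.8492 ≈ 1.1776.
Each bolus raises the concentration by D/Vd = 2106/196 ≈ 10.745 mcg/mL.
Steady-state peak Cmax,ss = C₀·R ≈ 10.745 × 1.1776 ≈ 12.653 mcg/mL.
Peak 12.7 mcg/mL vs MTC 17 mcg/mL: below toxic threshold.

12.7 mcg/mL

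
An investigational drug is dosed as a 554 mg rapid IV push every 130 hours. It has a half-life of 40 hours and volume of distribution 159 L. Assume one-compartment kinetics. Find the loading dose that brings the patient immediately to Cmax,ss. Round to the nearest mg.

f = (1/2)^(130/40) ≈ 0.105112; accumulation ratio R = 1/(1−f) ≈ 1.11746.
Loading dose to hit Cmax,ss on first dose: D_load = D_maint·R ≈ 554 × 1.11746 ≈ 619.07 mg.

619 mg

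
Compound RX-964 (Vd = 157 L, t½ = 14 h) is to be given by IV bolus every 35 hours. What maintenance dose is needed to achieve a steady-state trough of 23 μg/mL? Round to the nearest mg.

τ/t½ = 35/14 ≈ 2.5, so f = (1/2)^(35/14) ≈ 0.176777.
Cmin,ss = (D/Vd)·f/(1−f), so D = Cmin,ss·Vd·(1−f)/f.
D = 23 × 157 × (1−f)/f ≈ 23 × 157 × 4.65684 ≈ 16815.85 mg.

16816 mg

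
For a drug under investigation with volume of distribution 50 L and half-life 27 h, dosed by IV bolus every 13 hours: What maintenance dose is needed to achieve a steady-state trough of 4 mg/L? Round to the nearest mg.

τ/t½ = 13/27 ≈ 0.48148, so f = (1/2)^(13/27) ≈ 0.716242.
Cmin,ss = (D/Vd)·f/(1−f), so D = Cmin,ss·Vd·(1−f)/f.
D = 4 × 50 × (1−f)/f ≈ 4 × 50 × 0.39618 ≈ 79.24 mg.

79 mg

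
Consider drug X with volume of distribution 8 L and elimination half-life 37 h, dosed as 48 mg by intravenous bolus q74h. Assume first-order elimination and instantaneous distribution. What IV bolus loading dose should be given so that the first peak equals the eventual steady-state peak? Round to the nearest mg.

64 mg

f = (1/2)^(74/37) ≈ 0.250000; accumulation ratio R = 1/(1−f) ≈ 1.33333.
Loading dose to hit Cmax,ss on first dose: D_load = D_maint·R ≈ 48 × 1.33333 ≈ 64.00 mg.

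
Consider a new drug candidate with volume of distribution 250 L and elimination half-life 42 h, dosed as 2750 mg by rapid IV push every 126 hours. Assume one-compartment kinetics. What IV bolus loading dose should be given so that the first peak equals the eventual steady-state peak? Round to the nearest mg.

f = (1/2)^(126/42) ≈ 0.125000; accumulation ratio R = 1/(1−f) ≈ 1.14286.
Loading dose to hit Cmax,ss on first dose: D_load = D_maint·R ≈ 2750 × 1.14286 ≈ 3142.86 mg.

3143 mg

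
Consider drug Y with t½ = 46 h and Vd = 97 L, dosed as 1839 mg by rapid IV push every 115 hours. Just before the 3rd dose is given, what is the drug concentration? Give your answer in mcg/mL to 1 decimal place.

f = (1/2)^(τ/t½) = (1/2)^(115/46) ≈ 0.1768.
C₀ = D/Vd = 1839/97 ≈ 18.959 mcg/mL.
Before the 3rd dose, 2 doses have been given. Superposition: Cmin = C₀·(f + f²).
≈ 18.959 × (0.1768 + 0.0313) ≈ 18.959 × 0.2081 ≈ 3.945 mcg/mL.

3.9 mcg/mL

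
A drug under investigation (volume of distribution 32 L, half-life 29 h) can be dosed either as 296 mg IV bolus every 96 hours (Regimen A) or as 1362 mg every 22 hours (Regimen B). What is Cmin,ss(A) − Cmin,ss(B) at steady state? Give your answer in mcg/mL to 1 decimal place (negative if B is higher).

Regimen A: f = (1/2)^(96/29) ≈ 0.1008; Cmin,ss = (296/32)·f/(1−f) ≈ 1.037 mcg/mL.
Regimen B: f = (1/2)^(22/29) ≈ 0.5911; Cmin,ss = (1362/32)·f/(1−f) ≈ 61.528 mcg/mL.
Difference ≈ 1.037 − 61.528 ≈ -60.491 mcg/mL.

-60.5 mcg/mL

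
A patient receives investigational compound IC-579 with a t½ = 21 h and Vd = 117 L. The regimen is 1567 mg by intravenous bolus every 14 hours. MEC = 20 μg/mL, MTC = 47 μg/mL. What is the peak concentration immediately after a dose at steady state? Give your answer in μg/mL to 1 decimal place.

36.2 μg/mL

τ/t½ = 14/21 ≈ 0.66667, so fraction remaining f = (1/2)^(14/21) ≈ 0.6300.
Accumulation ratio R = 1/(1 − f) ≈ 1/0.3700 ≈ 2.7027.
Single-dose peak C₀ = D/Vd = 1567/117 ≈ 13.393 μg/mL.
Steady-state peak Cmax,ss = C₀·R ≈ 13.393 × 2.7027 ≈ 36.197 μg/mL.
Peak 36.2 μg/mL vs MTC 47 μg/mL: below toxic threshold.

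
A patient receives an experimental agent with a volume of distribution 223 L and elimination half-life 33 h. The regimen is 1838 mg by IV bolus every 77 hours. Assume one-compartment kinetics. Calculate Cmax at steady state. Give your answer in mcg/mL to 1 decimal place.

τ/t½ = 77/33 ≈ 2.3333, so fraction remaining f = (1/2)^(77/33) ≈ 0.1984.
Accumulation ratio R = 1/(1 − f) ≈ 1/0.8016 ≈ 1.2475.
Each bolus raises the concentration by D/Vd = 1838/223 ≈ 8.242 mcg/mL.
Steady-state peak Cmax,ss = C₀·R ≈ 8.242 × 1.2475 ≈ 10.282 mcg/mL.

10.3 mcg/mL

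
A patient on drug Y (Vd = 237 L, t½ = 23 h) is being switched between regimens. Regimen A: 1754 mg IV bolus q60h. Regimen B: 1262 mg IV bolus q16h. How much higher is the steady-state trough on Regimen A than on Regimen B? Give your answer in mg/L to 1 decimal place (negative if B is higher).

-7.1 mg/L

Regimen A: f = (1/2)^(60/23) ≈ 0.1639; Cmin,ss = (1754/237)·f/(1−f) ≈ 1.451 mg/L.
Regimen B: f = (1/2)^(16/23) ≈ 0.6174; Cmin,ss = (1262/237)·f/(1−f) ≈ 8.593 mg/L.
Difference ≈ 1.451 − 8.593 ≈ -7.142 mg/L.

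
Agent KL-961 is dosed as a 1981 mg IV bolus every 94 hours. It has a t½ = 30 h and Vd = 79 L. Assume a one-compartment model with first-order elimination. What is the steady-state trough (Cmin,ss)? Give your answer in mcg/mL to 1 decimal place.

k = ln2/t½ = ln2/30 ≈ 0.023105 h⁻¹; fraction remaining f = e^(−kτ) = e^(−0.023105×94) ≈ 0.1140.
At steady state, accumulation factor R = 1/(1 − e^(−kτ)) ≈ 1.1287.
Each bolus raises the concentration by D/Vd = 1981/79 ≈ 25.076 mcg/mL.
Cmax,ss = C₀/(1 − f) ≈ 25.076/0.8860 ≈ 28.302 mcg/mL.
One interval later, Cmin,ss = Cmax,ss·e^(−kτ) ≈ 28.302 × 0.1140 ≈ 3.226 mcg/mL.

3.2 mcg/mL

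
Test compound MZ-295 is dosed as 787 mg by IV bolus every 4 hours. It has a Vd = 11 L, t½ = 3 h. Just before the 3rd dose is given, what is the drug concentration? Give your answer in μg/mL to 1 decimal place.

f = (1/2)^(τ/t½) = (1/2)^(4/3) ≈ 0.3969.
C₀ = D/Vd = 787/11 ≈ 71.545 μg/mL.
Before the 3rd dose, 2 doses have been given. Superposition: Cmin = C₀·(f + f²).
≈ 71.545 × (0.3969 + 0.1575) ≈ 71.545 × 0.5544 ≈ 39.665 μg/mL.

39.7 μg/mL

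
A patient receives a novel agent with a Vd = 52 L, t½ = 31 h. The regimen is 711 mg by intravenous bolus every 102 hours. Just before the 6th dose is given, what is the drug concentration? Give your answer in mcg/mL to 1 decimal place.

f = (1/2)^(τ/t½) = (1/2)^(102/31) ≈ 0.1022.
C₀ = D/Vd = 711/52 ≈ 13.673 mcg/mL.
Before the 6th dose, 5 doses have been given. Superposition: Cmin = C₀·(f + f² + … + f^5).
≈ 13.673 × (0.1022 + 0.0104 + 0.0011 + 0.0001 + 0.0000) ≈ 13.673 × 0.1138 ≈ 1.556 mcg/mL.

1.6 mcg/mL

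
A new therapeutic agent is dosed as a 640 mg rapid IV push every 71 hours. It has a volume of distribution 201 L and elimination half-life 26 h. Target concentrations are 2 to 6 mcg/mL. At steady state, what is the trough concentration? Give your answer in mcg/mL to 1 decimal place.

0.6 mcg/mL

k = ln2/t½ = ln2/26 ≈ 0.026660 h⁻¹; fraction remaining f = e^(−kτ) = e^(−0.026660×71) ≈ 0.1506.
At steady state, accumulation factor R = 1/(1 − e^(−kτ)) ≈ 1.1773.
Single-dose peak C₀ = D/Vd = 640/201 ≈ 3.184 mcg/mL.
Cmax,ss = C₀/(1 − f) ≈ 3.184/0.8494 ≈ 3.749 mcg/mL.
One interval later, Cmin,ss = Cmax,ss·e^(−kτ) ≈ 3.749 × 0.1506 ≈ 0.565 mcg/mL.
Trough 0.6 mcg/mL vs MEC 2 mcg/mL: subtherapeutic.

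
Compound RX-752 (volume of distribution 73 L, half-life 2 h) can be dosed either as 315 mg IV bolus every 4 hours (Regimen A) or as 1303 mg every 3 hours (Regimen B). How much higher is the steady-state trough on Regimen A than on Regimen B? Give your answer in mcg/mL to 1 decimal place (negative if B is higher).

-8.3 mcg/mL

Regimen A: f = (1/2)^(4/2) ≈ 0.2500; Cmin,ss = (315/73)·f/(1−f) ≈ 1.438 mcg/mL.
Regimen B: f = (1/2)^(3/2) ≈ 0.3536; Cmin,ss = (1303/73)·f/(1−f) ≈ 9.764 mcg/mL.
Difference ≈ 1.438 − 9.764 ≈ -8.326 mcg/mL.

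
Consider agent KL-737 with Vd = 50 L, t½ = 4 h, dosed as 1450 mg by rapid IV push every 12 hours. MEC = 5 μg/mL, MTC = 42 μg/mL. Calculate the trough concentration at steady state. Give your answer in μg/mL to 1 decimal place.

τ = 12 h = 3 half-lives, so f = (1/2)^3 = 0.125.
At steady state, R = 1/(1 − 0.125) = 8/7.
Single-dose peak C₀ = D/Vd = 1450/50 = 29 μg/mL.
Steady-state peak Cmax,ss = C₀·R = 29 × 8/7 ≈ 33.143 μg/mL.
Steady-state trough Cmin,ss = Cmax,ss·f ≈ 33.143 × 0.125 ≈ 4.143 μg/mL.
Trough 4.1 μg/mL vs MEC 5 μg/mL: subtherapeutic.

4.1 μg/mL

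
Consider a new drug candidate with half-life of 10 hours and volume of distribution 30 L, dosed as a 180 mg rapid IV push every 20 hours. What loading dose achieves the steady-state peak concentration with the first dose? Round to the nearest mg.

240 mg

f = (1/2)^(20/10) ≈ 0.250000; accumulation ratio R = 1/(1−f) ≈ 1.33333.
Loading dose to hit Cmax,ss on first dose: D_load = D_maint·R ≈ 180 × 1.33333 ≈ 240.00 mg.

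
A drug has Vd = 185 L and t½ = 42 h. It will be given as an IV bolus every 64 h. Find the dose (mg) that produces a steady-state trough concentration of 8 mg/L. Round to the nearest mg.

2776 mg

τ/t½ = 64/42 ≈ 1.5238, so f = (1/2)^(64/42) ≈ 0.347766.
Cmin,ss = (D/Vd)·f/(1−f), so D = Cmin,ss·Vd·(1−f)/f.
D = 8 × 185 × (1−f)/f ≈ 8 × 185 × 1.87550 ≈ 2775.74 mg.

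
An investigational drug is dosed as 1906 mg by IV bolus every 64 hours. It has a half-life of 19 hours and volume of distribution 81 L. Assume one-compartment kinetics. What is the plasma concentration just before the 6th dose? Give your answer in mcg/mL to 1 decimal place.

2.5 mcg/mL

f = (1/2)^(τ/t½) = (1/2)^(64/19) ≈ 0.0968.
C₀ = D/Vd = 1906/81 ≈ 23.531 mcg/mL.
Before the 6th dose, 5 doses have been given. Superposition: Cmin = C₀·(f + f² + … + f^5).
≈ 23.531 × (0.0968 + 0.0094 + 0.0009 + 0.0001 + 0.0000) ≈ 23.531 × 0.1072 ≈ 2.523 mcg/mL.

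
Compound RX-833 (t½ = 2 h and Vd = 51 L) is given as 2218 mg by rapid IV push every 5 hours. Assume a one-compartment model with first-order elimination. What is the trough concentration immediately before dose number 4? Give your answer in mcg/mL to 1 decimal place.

9.3 mcg/mL

f = (1/2)^(τ/t½) = (1/2)^(5/2) ≈ 0.1768.
C₀ = D/Vd = 2218/51 ≈ 43.490 mcg/mL.
Before the 4th dose, 3 doses have been given. Superposition: Cmin = C₀·(f + f² + … + f^3).
≈ 43.490 × (0.1768 + 0.0313 + 0.0055) ≈ 43.490 × 0.2136 ≈ 9.289 mcg/mL.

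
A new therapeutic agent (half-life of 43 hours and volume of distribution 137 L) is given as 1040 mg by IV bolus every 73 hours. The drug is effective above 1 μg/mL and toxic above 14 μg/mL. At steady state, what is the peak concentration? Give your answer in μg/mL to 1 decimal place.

k = ln2/t½ = ln2/43 ≈ 0.016120 h⁻¹; fraction remaining f = e^(−kτ) = e^(−0.016120×73) ≈ 0.3083.
Accumulation ratio R = 1/(1 − f) ≈ 1/0.6917 ≈ 1.4457.
Single-dose peak C₀ = D/Vd = 1040/137 ≈ 7.591 μg/mL.
Cmax,ss = C₀/(1 − f) ≈ 7.591/0.6917 ≈ 10.974 μg/mL.
Peak 11.0 μg/mL vs MTC 14 μg/mL: below toxic threshold.

11.0 μg/mL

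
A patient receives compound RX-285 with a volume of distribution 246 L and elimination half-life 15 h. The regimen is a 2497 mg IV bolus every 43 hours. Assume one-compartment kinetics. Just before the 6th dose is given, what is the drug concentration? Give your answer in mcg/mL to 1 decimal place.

f = (1/2)^(τ/t½) = (1/2)^(43/15) ≈ 0.1371.
C₀ = D/Vd = 2497/246 ≈ 10.150 mcg/mL.
Before the 6th dose, 5 doses have been given. Superposition: Cmin = C₀·(f + f² + … + f^5).
≈ 10.150 × (0.1371 + 0.0188 + 0.0026 + 0.0004 + 0.0000) ≈ 10.150 × 0.1589 ≈ 1.613 mcg/mL.

1.6 mcg/mL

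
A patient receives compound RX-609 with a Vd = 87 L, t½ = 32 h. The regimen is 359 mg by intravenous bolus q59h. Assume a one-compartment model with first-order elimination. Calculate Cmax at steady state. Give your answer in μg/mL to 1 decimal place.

k = ln2/t½ = ln2/32 ≈ 0.021661 h⁻¹; fraction remaining f = e^(−kτ) = e^(−0.021661×59) ≈ 0.2786.
At steady state, accumulation factor R = 1/(1 − e^(−kτ)) ≈ 1.3862.
Each bolus raises the concentration by D/Vd = 359/87 ≈ 4.126 μg/mL.
Steady-state peak Cmax,ss = C₀·R ≈ 4.126 × 1.3862 ≈ 5.719 μg/mL.

5.7 μg/mL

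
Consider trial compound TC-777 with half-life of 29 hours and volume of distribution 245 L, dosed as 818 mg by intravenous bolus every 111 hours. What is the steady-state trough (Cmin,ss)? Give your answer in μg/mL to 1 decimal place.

Over one 111-h interval, 111/29 ≈ 3.8276 half-lives elapse, leaving f ≈ 0.0704 of each dose.
Each bolus raises the concentration by D/Vd = 818/245 ≈ 3.339 μg/mL.
Steady-state trough Cmin,ss = C₀·f/(1−f) ≈ 3.339 × 0.0704/0.9296 ≈ 0.253 μg/mL.

0.3 μg/mL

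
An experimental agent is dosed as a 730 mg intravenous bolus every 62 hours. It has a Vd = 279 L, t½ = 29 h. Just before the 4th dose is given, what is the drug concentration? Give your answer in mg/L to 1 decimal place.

0.8 mg/L

f = (1/2)^(τ/t½) = (1/2)^(62/29) ≈ 0.2272.
C₀ = D/Vd = 730/279 ≈ 2.616 mg/L.
Before the 4th dose, 3 doses have been given. Superposition: Cmin = C₀·(f + f² + … + f^3).
≈ 2.616 × (0.2272 + 0.0516 + 0.0117) ≈ 2.616 × 0.2905 ≈ 0.760 mg/L.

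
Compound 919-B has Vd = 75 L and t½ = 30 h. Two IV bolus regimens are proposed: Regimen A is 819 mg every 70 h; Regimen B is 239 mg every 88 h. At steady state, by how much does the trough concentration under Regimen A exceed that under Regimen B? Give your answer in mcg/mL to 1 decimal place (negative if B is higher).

Regimen A: f = (1/2)^(70/30) ≈ 0.1984; Cmin,ss = (819/75)·f/(1−f) ≈ 2.703 mcg/mL.
Regimen B: f = (1/2)^(88/30) ≈ 0.1309; Cmin,ss = (239/75)·f/(1−f) ≈ 0.480 mcg/mL.
Difference ≈ 2.703 − 0.480 ≈ 2.223 mcg/mL.

2.2 mcg/mL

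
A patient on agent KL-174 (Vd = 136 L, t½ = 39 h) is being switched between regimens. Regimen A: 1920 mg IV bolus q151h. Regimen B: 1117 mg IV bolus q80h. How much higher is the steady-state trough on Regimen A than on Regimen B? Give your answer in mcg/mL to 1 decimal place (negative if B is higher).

-1.6 mcg/mL

Regimen A: f = (1/2)^(151/39) ≈ 0.0683; Cmin,ss = (1920/136)·f/(1−f) ≈ 1.035 mcg/mL.
Regimen B: f = (1/2)^(80/39) ≈ 0.2413; Cmin,ss = (1117/136)·f/(1−f) ≈ 2.612 mcg/mL.
Difference ≈ 1.035 − 2.612 ≈ -1.577 mcg/mL.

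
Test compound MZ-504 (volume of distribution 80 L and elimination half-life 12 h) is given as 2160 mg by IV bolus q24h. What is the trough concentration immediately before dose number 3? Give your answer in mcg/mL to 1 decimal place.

f = (1/2)^(τ/t½) = (1/2)^(24/12) ≈ 0.2500.
C₀ = D/Vd = 2160/80 ≈ 27.000 mcg/mL.
Before the 3rd dose, 2 doses have been given. Superposition: Cmin = C₀·(f + f²).
≈ 27.000 × (0.2500 + 0.0625) ≈ 27.000 × 0.3125 ≈ 8.438 mcg/mL.

8.4 mcg/mL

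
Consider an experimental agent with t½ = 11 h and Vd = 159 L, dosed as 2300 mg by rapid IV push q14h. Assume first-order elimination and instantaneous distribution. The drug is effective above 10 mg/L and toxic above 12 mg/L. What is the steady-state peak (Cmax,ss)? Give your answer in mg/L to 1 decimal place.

k = ln2/t½ = ln2/11 ≈ 0.063013 h⁻¹; fraction remaining f = e^(−kτ) = e^(−0.063013×14) ≈ 0.4139.
Accumulation ratio R = 1/(1 − f) ≈ 1/0.5861 ≈ 1.7062.
Single-dose peak C₀ = D/Vd = 2300/159 ≈ 14.465 mg/L.
Steady-state peak Cmax,ss = C₀·R ≈ 14.465 × 1.7062 ≈ 24.680 mg/L.
Peak 24.7 mg/L vs MTC 12 mg/L: exceeds toxic threshold.

24.7 mg/L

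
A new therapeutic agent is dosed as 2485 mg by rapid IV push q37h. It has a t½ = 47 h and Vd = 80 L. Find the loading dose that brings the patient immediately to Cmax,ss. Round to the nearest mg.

f = (1/2)^(37/47) ≈ 0.579454; accumulation ratio R = 1/(1−f) ≈ 2.37786.
Loading dose to hit Cmax,ss on first dose: D_load = D_maint·R ≈ 2485 × 2.37786 ≈ 5908.98 mg.

5909 mg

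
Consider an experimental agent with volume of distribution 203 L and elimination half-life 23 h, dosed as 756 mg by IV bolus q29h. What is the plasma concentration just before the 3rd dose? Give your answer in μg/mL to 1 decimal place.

2.2 μg/mL

f = (1/2)^(τ/t½) = (1/2)^(29/23) ≈ 0.4173.
C₀ = D/Vd = 756/203 ≈ 3.724 μg/mL.
Before the 3rd dose, 2 doses have been given. Superposition: Cmin = C₀·(f + f²).
≈ 3.724 × (0.4173 + 0.1741) ≈ 3.724 × 0.5914 ≈ 2.202 μg/mL.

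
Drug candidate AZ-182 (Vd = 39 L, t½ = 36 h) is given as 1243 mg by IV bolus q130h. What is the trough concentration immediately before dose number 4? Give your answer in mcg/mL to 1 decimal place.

2.8 mcg/mL

f = (1/2)^(τ/t½) = (1/2)^(130/36) ≈ 0.0818.
C₀ = D/Vd = 1243/39 ≈ 31.872 mcg/mL.
Before the 4th dose, 3 doses have been given. Superposition: Cmin = C₀·(f + f² + … + f^3).
≈ 31.872 × (0.0818 + 0.0067 + 0.0005) ≈ 31.872 × 0.0890 ≈ 2.837 mcg/mL.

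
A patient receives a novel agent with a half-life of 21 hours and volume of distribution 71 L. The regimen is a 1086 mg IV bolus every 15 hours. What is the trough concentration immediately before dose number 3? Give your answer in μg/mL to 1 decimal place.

f = (1/2)^(τ/t½) = (1/2)^(15/21) ≈ 0.6095.
C₀ = D/Vd = 1086/71 ≈ 15.296 μg/mL.
Before the 3rd dose, 2 doses have been given. Superposition: Cmin = C₀·(f + f²).
≈ 15.296 × (0.6095 + 0.3715) ≈ 15.296 × 0.9810 ≈ 15.005 μg/mL.

15.0 μg/mL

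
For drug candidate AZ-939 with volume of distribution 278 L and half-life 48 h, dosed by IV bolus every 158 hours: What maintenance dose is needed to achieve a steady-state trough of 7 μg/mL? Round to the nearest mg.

17110 mg

τ/t½ = 158/48 ≈ 3.2917, so f = (1/2)^(158/48) ≈ 0.102120.
Cmin,ss = (D/Vd)·f/(1−f), so D = Cmin,ss·Vd·(1−f)/f.
D = 7 × 278 × (1−f)/f ≈ 7 × 278 × 8.79240 ≈ 17110.01 mg.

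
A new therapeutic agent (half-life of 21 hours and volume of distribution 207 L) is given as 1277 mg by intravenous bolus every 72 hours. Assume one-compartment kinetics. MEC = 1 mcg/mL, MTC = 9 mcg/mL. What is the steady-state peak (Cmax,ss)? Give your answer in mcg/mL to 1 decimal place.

k = ln2/t½ = ln2/21 ≈ 0.033007 h⁻¹; fraction remaining f = e^(−kτ) = e^(−0.033007×72) ≈ 0.0929.
At steady state, accumulation factor R = 1/(1 − e^(−kτ)) ≈ 1.1024.
Each bolus raises the concentration by D/Vd = 1277/207 ≈ 6.169 mcg/mL.
Steady-state peak Cmax,ss = C₀·R ≈ 6.169 × 1.1024 ≈ 6.801 mcg/mL.
Peak 6.8 mcg/mL vs MTC 9 mcg/mL: below toxic threshold.

6.8 mcg/mL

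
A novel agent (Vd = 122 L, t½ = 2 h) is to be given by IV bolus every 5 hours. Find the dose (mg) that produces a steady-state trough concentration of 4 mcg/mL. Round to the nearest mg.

τ/t½ = 5/2 ≈ 2.5, so f = (1/2)^(5/2) ≈ 0.176777.
Cmin,ss = (D/Vd)·f/(1−f), so D = Cmin,ss·Vd·(1−f)/f.
D = 4 × 122 × (1−f)/f ≈ 4 × 122 × 4.65684 ≈ 2272.54 mg.

2273 mg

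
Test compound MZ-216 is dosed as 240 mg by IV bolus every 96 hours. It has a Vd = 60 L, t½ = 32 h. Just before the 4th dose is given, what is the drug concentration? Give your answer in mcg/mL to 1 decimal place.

f = (1/2)^(τ/t½) = (1/2)^(96/32) ≈ 0.1250.
C₀ = D/Vd = 240/60 ≈ 4.000 mcg/mL.
Before the 4th dose, 3 doses have been given. Superposition: Cmin = C₀·(f + f² + … + f^3).
≈ 4.000 × (0.1250 + 0.0156 + 0.0020) ≈ 4.000 × 0.1426 ≈ 0.570 mcg/mL.

0.6 mcg/mL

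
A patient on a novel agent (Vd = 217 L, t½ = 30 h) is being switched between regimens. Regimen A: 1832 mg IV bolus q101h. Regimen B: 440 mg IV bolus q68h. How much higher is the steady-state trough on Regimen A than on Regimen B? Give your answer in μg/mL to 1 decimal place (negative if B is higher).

Regimen A: f = (1/2)^(101/30) ≈ 0.0969; Cmin,ss = (1832/217)·f/(1−f) ≈ 0.906 μg/mL.
Regimen B: f = (1/2)^(68/30) ≈ 0.2078; Cmin,ss = (440/217)·f/(1−f) ≈ 0.532 μg/mL.
Difference ≈ 0.906 − 0.532 ≈ 0.374 μg/mL.

0.4 μg/mL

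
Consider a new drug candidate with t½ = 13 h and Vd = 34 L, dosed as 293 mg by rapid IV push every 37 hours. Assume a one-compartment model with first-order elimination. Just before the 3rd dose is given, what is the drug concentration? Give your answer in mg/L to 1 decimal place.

1.4 mg/L

f = (1/2)^(τ/t½) = (1/2)^(37/13) ≈ 0.1391.
C₀ = D/Vd = 293/34 ≈ 8.618 mg/L.
Before the 3rd dose, 2 doses have been given. Superposition: Cmin = C₀·(f + f²).
≈ 8.618 × (0.1391 + 0.0193) ≈ 8.618 × 0.1584 ≈ 1.365 mg/L.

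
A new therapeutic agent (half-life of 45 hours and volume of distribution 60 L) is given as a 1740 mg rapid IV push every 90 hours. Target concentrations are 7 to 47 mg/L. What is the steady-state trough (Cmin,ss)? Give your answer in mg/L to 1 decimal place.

9.7 mg/L

τ = 90 h = 2 half-lives, so f = (1/2)^2 = 0.25.
At steady state, R = 1/(1 − 0.25) = 4/3.
Single-dose peak C₀ = D/Vd = 1740/60 = 29 mg/L.
Steady-state peak Cmax,ss = C₀·R = 29 × 4/3 ≈ 38.667 mg/L.
Steady-state trough Cmin,ss = Cmax,ss·f ≈ 38.667 × 0.25 ≈ 9.667 mg/L.
Trough 9.7 mg/L vs MEC 7 mg/L: adequate.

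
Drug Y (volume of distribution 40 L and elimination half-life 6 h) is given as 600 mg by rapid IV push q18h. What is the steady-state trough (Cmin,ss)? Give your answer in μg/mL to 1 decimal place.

2.1 μg/mL

τ = 18 h = 3 half-lives, so f = (1/2)^3 = 0.125.
At steady state, R = 1/(1 − 0.125) = 8/7.
Single-dose peak C₀ = D/Vd = 600/40 = 15 μg/mL.
Steady-state peak Cmax,ss = C₀·R = 15 × 8/7 ≈ 17.143 μg/mL.
Steady-state trough Cmin,ss = Cmax,ss·f ≈ 17.143 × 0.125 ≈ 2.143 μg/mL.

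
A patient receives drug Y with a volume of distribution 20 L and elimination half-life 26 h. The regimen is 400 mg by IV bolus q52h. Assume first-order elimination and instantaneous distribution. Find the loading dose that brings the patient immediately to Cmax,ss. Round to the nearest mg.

f = (1/2)^(52/26) ≈ 0.250000; accumulation ratio R = 1/(1−f) ≈ 1.33333.
Loading dose to hit Cmax,ss on first dose: D_load = D_maint·R ≈ 400 × 1.33333 ≈ 533.33 mg.

533 mg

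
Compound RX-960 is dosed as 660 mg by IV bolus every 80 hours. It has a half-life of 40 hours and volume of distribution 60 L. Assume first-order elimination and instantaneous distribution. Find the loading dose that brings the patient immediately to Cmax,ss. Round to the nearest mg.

f = (1/2)^(80/40) ≈ 0.250000; accumulation ratio R = 1/(1−f) ≈ 1.33333.
Loading dose to hit Cmax,ss on first dose: D_load = D_maint·R ≈ 660 × 1.33333 ≈ 880.00 mg.

880 mg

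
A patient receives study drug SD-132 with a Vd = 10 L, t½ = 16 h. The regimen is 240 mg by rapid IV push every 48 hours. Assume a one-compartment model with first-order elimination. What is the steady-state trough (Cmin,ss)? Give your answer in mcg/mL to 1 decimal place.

3.4 mcg/mL

τ = 48 h = 3 half-lives, so f = (1/2)^3 = 0.125.
At steady state, R = 1/(1 − 0.125) = 8/7.
Single-dose peak C₀ = D/Vd = 240/10 = 24 mcg/mL.
Steady-state peak Cmax,ss = C₀·R = 24 × 8/7 ≈ 27.429 mcg/mL.
Steady-state trough Cmin,ss = Cmax,ss·f ≈ 27.429 × 0.125 ≈ 3.429 mcg/mL.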